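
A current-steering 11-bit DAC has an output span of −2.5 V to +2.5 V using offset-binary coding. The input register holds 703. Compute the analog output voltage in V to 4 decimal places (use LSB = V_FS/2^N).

LSB = 5 V / 2^11 = 2.441 mV.
V_out = (−2.5) + 703 × 0.00244141 V = -0.783691 V.

-0.7837 V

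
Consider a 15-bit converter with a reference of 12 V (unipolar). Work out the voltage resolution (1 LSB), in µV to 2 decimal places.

366.21 µV

Full-scale span = 12 V.
LSB = 12 / 2^15 = 12 / 32768 = 0.000366211 V = 366.21 µV.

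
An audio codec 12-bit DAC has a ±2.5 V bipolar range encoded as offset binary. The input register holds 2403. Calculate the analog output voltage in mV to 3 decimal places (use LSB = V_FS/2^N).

LSB = 5 V / 2^12 = 1.221 mV.
V_out = (−2.5) + 2403 × 0.0012207 V = 0.43335 V.
= 433.350 mV.

433.350 mV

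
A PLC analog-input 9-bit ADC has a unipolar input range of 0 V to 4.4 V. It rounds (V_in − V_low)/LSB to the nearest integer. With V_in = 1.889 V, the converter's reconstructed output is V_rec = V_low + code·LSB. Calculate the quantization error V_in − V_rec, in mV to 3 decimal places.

-1.625 mV

One LSB is 4.4 V / 512 = 8.594 mV.
(1.889 − 0)/0.00859375 = 219.8109; round gives code 220.
Code 220 maps back to 0 + 220×0.00859375 V = 1.890625 V.
Difference: -0.001625 V → -1.625 mV.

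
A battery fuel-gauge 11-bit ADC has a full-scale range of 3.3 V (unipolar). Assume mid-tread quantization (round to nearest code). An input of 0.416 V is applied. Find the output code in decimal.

With 2048 levels over 3.3 V, one step is 1.611 mV.
Input sits at 258.172 steps above V_low.
Round → code 258.

code 258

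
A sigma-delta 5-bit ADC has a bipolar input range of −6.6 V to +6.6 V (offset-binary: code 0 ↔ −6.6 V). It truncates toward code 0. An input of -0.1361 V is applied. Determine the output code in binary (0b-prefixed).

code 0b1111 (decimal 15)

Full-scale span = 13.2 V; LSB = 13.2/2^5 = 412.500 mV.
Input sits at 15.670 steps above V_low.
Floor → code 15.
In binary (0b-prefixed): 0b1111.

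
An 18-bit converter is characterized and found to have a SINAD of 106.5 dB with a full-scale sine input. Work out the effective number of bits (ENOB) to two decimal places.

17.40 bits

ENOB = (SINAD − 1.76) / 6.02 = (106.5 − 1.76)/6.02 = 17.399.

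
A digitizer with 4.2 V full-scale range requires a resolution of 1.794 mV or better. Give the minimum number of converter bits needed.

12 bits

Number of steps required ≥ 4.2 V / 1.794 mV = 2341.14.
Need 2^N ≥ 2341.14; 2^11 = 2048, 2^12 = 4096.
Minimum N = 12.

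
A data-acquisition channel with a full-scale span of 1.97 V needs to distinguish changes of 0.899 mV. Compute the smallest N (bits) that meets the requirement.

Number of steps required ≥ 1.97 V / 0.899 mV = 2191.32.
Need 2^N ≥ 2191.32; 2^11 = 2048, 2^12 = 4096.
Minimum N = 12.

12 bits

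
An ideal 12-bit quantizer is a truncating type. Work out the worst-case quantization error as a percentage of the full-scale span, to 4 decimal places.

Truncating → worst-case error = 1 LSB = V_FS/2^12, so 100/4096 = 0.0244141 % of full scale.

0.0244 %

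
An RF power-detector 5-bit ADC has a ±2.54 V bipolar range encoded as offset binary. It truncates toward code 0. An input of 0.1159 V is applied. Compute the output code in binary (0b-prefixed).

With 32 levels over 5.08 V, one step is 158.750 mV.
(0.1159 − (−2.54)) / 0.15875 = 16.730 LSBs.
⌊·⌋(16.730) = 16.
In binary (0b-prefixed): 0b10000.

code 0b10000 (decimal 16)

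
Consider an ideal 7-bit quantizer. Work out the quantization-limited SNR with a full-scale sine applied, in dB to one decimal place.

43.9 dB

SNR ≈ 6.02·N + 1.76 dB = 6.02·7 + 1.76 = 43.90 dB.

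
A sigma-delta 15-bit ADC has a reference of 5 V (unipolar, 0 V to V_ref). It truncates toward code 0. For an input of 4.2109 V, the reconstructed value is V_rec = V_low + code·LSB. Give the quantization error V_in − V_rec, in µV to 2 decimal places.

84.57 µV

One LSB is 5 V / 32768 = 152.59 µV.
Scaled input = 27596.5542 LSBs, so code = 27596.
Code 27596 maps back to 0 + 27596×0.000152588 V = 4.2108154 V.
V_in − V_rec = 8.45703e-05 V = 84.57 µV.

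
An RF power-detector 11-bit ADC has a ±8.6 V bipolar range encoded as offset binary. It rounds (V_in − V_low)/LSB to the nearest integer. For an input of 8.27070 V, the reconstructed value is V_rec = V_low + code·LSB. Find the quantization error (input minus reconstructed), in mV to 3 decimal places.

-1.761 mV

Step size: 17.2 V ÷ 2^11 = 8.398 mV.
Scaled input = 2008.7903 LSBs, so code = 2009.
Code 2009 maps back to (−8.6) + 2009×0.00839844 V = 8.2724609 V.
Difference: -0.00176094 V → -1.761 mV.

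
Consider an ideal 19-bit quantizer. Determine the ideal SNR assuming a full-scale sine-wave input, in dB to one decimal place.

SNR ≈ 6.02·N + 1.76 dB = 6.02·19 + 1.76 = 116.14 dB.

116.1 dB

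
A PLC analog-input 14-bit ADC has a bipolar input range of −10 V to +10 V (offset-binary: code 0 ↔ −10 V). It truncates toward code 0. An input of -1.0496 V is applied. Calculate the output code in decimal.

LSB = 20 V / 16384 = 1.221 mV.
(-1.0496 − (−10)) / 0.0012207 = 7332.168 LSBs.
⌊·⌋(7332.168) = 7332.

code 7332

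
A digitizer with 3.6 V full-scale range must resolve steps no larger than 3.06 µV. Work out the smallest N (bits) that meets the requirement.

21 bits

Number of steps required ≥ 3.6 V / 3.06 µV = 1176470.59.
Need 2^N ≥ 1176470.59; 2^20 = 1048576, 2^21 = 2097152.
Minimum N = 21.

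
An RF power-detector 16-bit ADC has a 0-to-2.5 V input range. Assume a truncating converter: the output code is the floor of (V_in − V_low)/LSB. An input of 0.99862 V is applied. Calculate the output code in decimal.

code 26178

LSB = 2.5 V / 65536 = 38.15 µV.
(0.99862 − 0) / 3.8147e-05 = 26178.224 LSBs.
Floor → code 26178.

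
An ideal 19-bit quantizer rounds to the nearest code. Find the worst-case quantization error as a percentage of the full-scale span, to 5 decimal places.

0.00010 %

Rounding → worst-case error = ½ LSB = V_FS/2^20, so 100/1048576 = 9.53674e-05 % of full scale.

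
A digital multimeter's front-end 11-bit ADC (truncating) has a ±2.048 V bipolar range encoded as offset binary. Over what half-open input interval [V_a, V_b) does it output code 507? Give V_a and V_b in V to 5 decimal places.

[-1.03400 V, -1.03200 V)

LSB = 4.096/2^11 = 2.000 mV.
V_a = V_low + 507·LSB = -1.034 V; V_b = V_low + 508·LSB = -1.032 V.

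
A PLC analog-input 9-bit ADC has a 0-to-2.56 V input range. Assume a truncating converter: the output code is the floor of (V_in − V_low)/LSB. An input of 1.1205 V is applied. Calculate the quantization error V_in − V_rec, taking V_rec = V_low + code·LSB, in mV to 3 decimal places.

0.500 mV

Step size: 2.56 V ÷ 2^9 = 5.000 mV.
Scaled input = 224.1000 LSBs, so code = 224.
Code 224 maps back to 0 + 224×0.005 V = 1.12 V.
Error = 1.1205 − 1.12 = 0.0005 V = 0.500 mV.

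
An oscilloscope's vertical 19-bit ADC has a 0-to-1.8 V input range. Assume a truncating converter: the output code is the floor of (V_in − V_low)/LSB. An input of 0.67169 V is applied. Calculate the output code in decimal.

code 195643

LSB = 1.8 V / 524288 = 3.43 µV.
(V_in − V_low)/LSB = (0.67169 − 0) / 3.43323e-06 = 195643.893.
⌊·⌋(195643.893) = 195643.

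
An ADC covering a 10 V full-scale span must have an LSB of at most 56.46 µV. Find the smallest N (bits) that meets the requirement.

Number of steps required ≥ 10 V / 56.46 µV = 177116.54.
Need 2^N ≥ 177116.54; 2^17 = 131072, 2^18 = 262144.
Minimum N = 18.

18 bits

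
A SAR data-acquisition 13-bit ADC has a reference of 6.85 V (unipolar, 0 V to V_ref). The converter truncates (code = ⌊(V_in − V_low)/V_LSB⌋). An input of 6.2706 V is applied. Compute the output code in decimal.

code 7499

With 8192 levels over 6.85 V, one step is 0.836 mV.
(V_in − V_low)/LSB = (6.2706 − 0) / 0.000836182 = 7499.088.
⌊·⌋(7499.088) = 7499.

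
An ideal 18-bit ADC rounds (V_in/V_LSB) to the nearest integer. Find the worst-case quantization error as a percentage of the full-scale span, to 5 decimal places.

0.00019 %

Rounding → worst-case error = ½ LSB = V_FS/2^19, so 100/524288 = 0.000190735 % of full scale.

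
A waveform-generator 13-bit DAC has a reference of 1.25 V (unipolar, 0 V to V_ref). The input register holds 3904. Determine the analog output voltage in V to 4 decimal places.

LSB = 1.25 V / 2^13 = 152.59 µV.
V_out = 0 + 3904 × 0.000152588 V = 0.595703 V.

0.5957 V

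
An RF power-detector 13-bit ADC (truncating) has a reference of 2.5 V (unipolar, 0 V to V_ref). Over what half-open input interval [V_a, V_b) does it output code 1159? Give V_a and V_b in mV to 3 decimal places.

[353.699 mV, 354.004 mV)

LSB = 2.5/2^13 = 305.18 µV.
V_a = V_low + 1159·LSB = 0.353699 V; V_b = V_low + 1160·LSB = 0.354004 V.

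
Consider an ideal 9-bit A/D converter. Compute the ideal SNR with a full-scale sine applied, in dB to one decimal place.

SNR ≈ 6.02·N + 1.76 dB = 6.02·9 + 1.76 = 55.94 dB.

55.9 dB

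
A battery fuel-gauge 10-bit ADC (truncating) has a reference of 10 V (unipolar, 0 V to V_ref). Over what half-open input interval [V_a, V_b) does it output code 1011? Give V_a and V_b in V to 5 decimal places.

LSB = 10/2^10 = 9.766 mV.
V_a = V_low + 1011·LSB = 9.87305 V; V_b = V_low + 1012·LSB = 9.88281 V.

[9.87305 V, 9.88281 V)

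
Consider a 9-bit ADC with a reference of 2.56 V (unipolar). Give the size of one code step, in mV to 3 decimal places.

Full-scale span = 2.56 V.
LSB = 2.56 / 2^9 = 2.56 / 512 = 0.005 V = 5.000 mV.

5.000 mV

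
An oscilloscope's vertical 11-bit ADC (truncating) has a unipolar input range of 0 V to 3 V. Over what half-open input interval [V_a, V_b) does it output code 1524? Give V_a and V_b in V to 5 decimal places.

[2.23242 V, 2.23389 V)

LSB = 3/2^11 = 1.465 mV.
V_a = V_low + 1524·LSB = 2.23242 V; V_b = V_low + 1525·LSB = 2.23389 V.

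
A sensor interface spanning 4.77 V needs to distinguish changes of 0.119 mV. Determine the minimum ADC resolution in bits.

Number of steps required ≥ 4.77 V / 0.119 mV = 40084.03.
Need 2^N ≥ 40084.03; 2^15 = 32768, 2^16 = 65536.
Minimum N = 16.

16 bits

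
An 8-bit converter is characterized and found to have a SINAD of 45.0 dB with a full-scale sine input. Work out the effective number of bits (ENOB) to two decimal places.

7.18 bits

ENOB = (SINAD − 1.76) / 6.02 = (45.0 − 1.76)/6.02 = 7.183.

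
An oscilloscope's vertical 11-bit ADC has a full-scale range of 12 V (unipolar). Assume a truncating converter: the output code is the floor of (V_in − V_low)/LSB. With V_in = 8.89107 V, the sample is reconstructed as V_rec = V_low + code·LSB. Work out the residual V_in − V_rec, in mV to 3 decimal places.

Step size: 12 V ÷ 2^11 = 5.859 mV.
Scaled input = 1517.4093 LSBs, so code = 1517.
Code 1517 maps back to 0 + 1517×0.00585938 V = 8.8886719 V.
Difference: 0.00239813 V → 2.398 mV.

2.398 mV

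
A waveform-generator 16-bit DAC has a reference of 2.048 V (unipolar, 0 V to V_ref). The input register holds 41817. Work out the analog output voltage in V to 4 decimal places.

LSB = 2.048 V / 2^16 = 31.25 µV.
V_out = 0 + 41817 × 3.125e-05 V = 1.30678 V.

1.3068 V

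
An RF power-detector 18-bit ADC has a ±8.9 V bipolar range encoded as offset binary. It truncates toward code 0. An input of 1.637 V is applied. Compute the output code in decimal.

LSB = 17.8 V / 262144 = 67.90 µV.
(V_in − V_low)/LSB = (1.637 − (−8.9)) / 6.79016e-05 = 155180.412.
⌊·⌋(155180.412) = 155180.

code 155180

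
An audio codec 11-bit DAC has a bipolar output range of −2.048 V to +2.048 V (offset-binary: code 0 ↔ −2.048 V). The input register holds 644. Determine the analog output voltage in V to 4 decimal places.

-0.7600 V

LSB = 4.096 V / 2^11 = 2.000 mV.
V_out = (−2.048) + 644 × 0.002 V = -0.76 V.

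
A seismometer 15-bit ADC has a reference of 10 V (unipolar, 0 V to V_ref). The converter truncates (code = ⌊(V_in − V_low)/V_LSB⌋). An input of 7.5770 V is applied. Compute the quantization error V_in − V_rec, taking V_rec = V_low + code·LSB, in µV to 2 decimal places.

One LSB is 10 V / 32768 = 305.18 µV.
Scaled input = 24828.3136 LSBs, so code = 24828.
V_rec = 0 + 24828·0.000305176 = 7.5769043 V.
V_in − V_rec = 9.57031e-05 V = 95.70 µV.

95.70 µV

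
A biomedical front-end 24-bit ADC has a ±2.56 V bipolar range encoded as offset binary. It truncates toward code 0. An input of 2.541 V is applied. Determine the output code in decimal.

Full-scale span = 5.12 V; LSB = 5.12/2^24 = 0.31 µV.
Input sits at 16714956.800 steps above V_low.
⌊·⌋(16714956.800) = 16714956.

code 16714956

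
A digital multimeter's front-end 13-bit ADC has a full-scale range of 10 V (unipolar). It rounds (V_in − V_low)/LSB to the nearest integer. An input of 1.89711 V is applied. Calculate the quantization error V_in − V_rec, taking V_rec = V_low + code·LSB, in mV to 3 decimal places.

LSB = 10/2^13 = 1.221 mV.
(V_in − V_low)/LSB = (1.89711 − 0)/0.0012207 = 1554.1125 → code 1554 (round).
Code 1554 maps back to 0 + 1554×0.0012207 V = 1.8969727 V.
Error = 1.89711 − 1.8969727 = 0.000137344 V = 0.137 mV.

0.137 mV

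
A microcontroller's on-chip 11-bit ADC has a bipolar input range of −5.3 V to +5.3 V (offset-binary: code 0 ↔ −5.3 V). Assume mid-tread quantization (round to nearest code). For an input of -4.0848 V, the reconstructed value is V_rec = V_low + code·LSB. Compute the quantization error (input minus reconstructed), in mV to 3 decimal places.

One LSB is 10.6 V / 2048 = 5.176 mV.
Scaled input = 234.7858 LSBs, so code = 235.
Reconstructed: -4.0836914 V.
V_in − V_rec = -0.00110859 V = -1.109 mV.

-1.109 mV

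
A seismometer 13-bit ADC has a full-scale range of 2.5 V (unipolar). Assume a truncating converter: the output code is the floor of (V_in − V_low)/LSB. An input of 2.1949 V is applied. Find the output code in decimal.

code 7192

Full-scale span = 2.5 V; LSB = 2.5/2^13 = 305.18 µV.
(2.1949 − 0) / 0.000305176 = 7192.248 LSBs.
Floor → code 7192.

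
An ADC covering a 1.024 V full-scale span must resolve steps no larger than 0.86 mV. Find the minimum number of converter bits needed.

Number of steps required ≥ 1.024 V / 0.86 mV = 1190.70.
Need 2^N ≥ 1190.70; 2^10 = 1024, 2^11 = 2048.
Minimum N = 11.

11 bits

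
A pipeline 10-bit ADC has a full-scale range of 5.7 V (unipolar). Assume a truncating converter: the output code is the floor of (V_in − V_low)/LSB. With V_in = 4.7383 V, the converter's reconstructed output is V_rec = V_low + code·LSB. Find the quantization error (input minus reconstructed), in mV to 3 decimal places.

Step size: 5.7 V ÷ 2^10 = 5.566 mV.
Scaled input = 851.2314 LSBs, so code = 851.
V_rec = 0 + 851·0.00556641 = 4.7370117 V.
V_in − V_rec = 0.00128828 V = 1.288 mV.

1.288 mV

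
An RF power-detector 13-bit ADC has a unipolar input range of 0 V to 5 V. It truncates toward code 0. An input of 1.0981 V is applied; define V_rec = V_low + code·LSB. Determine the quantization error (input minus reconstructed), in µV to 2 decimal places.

Step size: 5 V ÷ 2^13 = 0.610 mV.
(V_in − V_low)/LSB = (1.0981 − 0)/0.000610352 = 1799.1270 → code 1799 (floor).
V_rec = 0 + 1799·0.000610352 = 1.0980225 V.
Error = 1.0981 − 1.0980225 = 7.75391e-05 V = 77.54 µV.

77.54 µV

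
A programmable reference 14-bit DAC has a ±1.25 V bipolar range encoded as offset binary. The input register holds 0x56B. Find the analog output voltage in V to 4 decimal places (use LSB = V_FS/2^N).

LSB = 2.5 V / 2^14 = 152.59 µV.
Code 0x56B = 1387 decimal.
V_out = (−1.25) + 1387 × 0.000152588 V = -1.03836 V.

-1.0384 V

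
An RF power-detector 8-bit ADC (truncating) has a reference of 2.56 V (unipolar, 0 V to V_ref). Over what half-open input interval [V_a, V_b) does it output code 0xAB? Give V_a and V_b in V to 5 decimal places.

[1.71000 V, 1.72000 V)

LSB = 2.56/2^8 = 10.000 mV.
Code 0xAB = 171 decimal.
V_a = V_low + 171·LSB = 1.71 V; V_b = V_low + 172·LSB = 1.72 V.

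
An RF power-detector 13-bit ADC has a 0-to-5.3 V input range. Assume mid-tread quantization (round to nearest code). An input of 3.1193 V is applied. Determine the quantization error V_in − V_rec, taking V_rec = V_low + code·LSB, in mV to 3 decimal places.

LSB = 5.3/2^13 = 0.647 mV.
Scaled input = 4821.3784 LSBs, so code = 4821.
Reconstructed: 3.1190552 V.
Difference: 0.000244824 V → 0.245 mV.

0.245 mV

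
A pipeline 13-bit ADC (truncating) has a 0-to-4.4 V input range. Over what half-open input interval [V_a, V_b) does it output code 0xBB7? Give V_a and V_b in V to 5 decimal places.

LSB = 4.4/2^13 = 0.537 mV.
Code 0xBB7 = 2999 decimal.
V_a = V_low + 2999·LSB = 1.61079 V; V_b = V_low + 3000·LSB = 1.61133 V.

[1.61079 V, 1.61133 V)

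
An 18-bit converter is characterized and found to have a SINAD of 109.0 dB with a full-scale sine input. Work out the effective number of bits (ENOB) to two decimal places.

17.81 bits

ENOB = (SINAD − 1.76) / 6.02 = (109.0 − 1.76)/6.02 = 17.814.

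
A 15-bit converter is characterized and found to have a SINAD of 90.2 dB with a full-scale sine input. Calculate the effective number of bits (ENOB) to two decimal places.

14.69 bits

ENOB = (SINAD − 1.76) / 6.02 = (90.2 − 1.76)/6.02 = 14.691.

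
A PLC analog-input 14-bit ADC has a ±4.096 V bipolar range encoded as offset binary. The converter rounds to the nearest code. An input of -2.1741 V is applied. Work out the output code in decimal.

With 16384 levels over 8.192 V, one step is 0.500 mV.
(-2.1741 − (−4.096)) / 0.0005 = 3843.800 LSBs.
round(3843.800) = 3844.

code 3844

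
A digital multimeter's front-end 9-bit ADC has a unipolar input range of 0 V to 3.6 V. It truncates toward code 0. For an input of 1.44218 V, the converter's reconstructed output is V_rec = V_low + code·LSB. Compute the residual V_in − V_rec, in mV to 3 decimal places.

0.774 mV

Step size: 3.6 V ÷ 2^9 = 7.031 mV.
(1.44218 − 0)/0.00703125 = 205.1100; ⌊·⌋ gives code 205.
V_rec = 0 + 205·0.00703125 = 1.4414062 V.
Error = 1.44218 − 1.4414062 = 0.00077375 V = 0.774 mV.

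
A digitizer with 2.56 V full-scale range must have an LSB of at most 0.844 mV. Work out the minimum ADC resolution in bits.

Number of steps required ≥ 2.56 V / 0.844 mV = 3033.18.
Need 2^N ≥ 3033.18; 2^11 = 2048, 2^12 = 4096.
Minimum N = 12.

12 bits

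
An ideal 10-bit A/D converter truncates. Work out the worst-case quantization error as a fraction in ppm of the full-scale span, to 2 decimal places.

Truncating → worst-case error = 1 LSB = V_FS/2^10, so 1e+06/1024 = 976.562 ppm of full scale.

976.56 ppm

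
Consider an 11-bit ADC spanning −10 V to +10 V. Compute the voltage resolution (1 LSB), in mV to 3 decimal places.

Full-scale span = 20 V.
LSB = 20 / 2^11 = 20 / 2048 = 0.00976562 V = 9.766 mV.

9.766 mV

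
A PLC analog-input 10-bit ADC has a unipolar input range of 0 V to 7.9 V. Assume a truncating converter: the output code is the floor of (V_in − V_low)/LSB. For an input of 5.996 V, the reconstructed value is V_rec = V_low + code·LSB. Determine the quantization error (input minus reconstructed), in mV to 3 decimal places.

1.566 mV

Step size: 7.9 V ÷ 2^10 = 7.715 mV.
(5.996 − 0)/0.00771484 = 777.2030; ⌊·⌋ gives code 777.
V_rec = 0 + 777·0.00771484 = 5.9944336 V.
Difference: 0.00156641 V → 1.566 mV.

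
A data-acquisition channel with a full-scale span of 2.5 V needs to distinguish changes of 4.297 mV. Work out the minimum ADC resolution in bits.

Number of steps required ≥ 2.5 V / 4.297 mV = 581.80.
Need 2^N ≥ 581.80; 2^9 = 512, 2^10 = 1024.
Minimum N = 10.

10 bits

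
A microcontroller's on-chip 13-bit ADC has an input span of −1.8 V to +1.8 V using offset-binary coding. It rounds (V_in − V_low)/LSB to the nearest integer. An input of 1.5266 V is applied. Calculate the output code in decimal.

Full-scale span = 3.6 V; LSB = 3.6/2^13 = 439.45 µV.
Input sits at 7569.863 steps above V_low.
So the output code is 7570.

code 7570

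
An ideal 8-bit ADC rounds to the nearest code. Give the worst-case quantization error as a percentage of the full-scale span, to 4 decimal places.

0.1953 %

Rounding → worst-case error = ½ LSB = V_FS/2^9, so 100/512 = 0.195312 % of full scale.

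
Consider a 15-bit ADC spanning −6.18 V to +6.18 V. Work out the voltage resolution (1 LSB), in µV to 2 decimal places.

Full-scale span = 12.36 V.
LSB = 12.36 / 2^15 = 12.36 / 32768 = 0.000377197 V = 377.20 µV.

377.20 µV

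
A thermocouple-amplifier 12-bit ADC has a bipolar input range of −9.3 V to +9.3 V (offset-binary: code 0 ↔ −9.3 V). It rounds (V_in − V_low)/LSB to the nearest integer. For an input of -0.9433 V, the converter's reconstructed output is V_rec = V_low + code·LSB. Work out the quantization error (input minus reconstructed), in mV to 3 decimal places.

One LSB is 18.6 V / 4096 = 4.541 mV.
Scaled input = 1840.2711 LSBs, so code = 1840.
Code 1840 maps back to (−9.3) + 1840×0.00454102 V = -0.94453125 V.
Error = -0.9433 − (−0.94453125) = 0.00123125 V = 1.231 mV.

1.231 mV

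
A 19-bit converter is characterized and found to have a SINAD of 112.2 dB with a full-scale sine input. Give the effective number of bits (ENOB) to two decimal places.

18.35 bits

ENOB = (SINAD − 1.76) / 6.02 = (112.2 − 1.76)/6.02 = 18.346.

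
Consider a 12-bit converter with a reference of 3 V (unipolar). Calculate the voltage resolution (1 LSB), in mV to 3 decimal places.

Full-scale span = 3 V.
LSB = 3 / 2^12 = 3 / 4096 = 0.000732422 V = 0.732 mV.

0.732 mV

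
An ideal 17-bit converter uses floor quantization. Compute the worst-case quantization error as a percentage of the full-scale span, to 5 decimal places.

0.00076 %

Truncating → worst-case error = 1 LSB = V_FS/2^17, so 100/131072 = 0.000762939 % of full scale.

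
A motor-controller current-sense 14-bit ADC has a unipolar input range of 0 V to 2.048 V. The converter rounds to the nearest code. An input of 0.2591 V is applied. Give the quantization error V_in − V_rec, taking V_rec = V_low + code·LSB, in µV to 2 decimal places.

LSB = 2.048/2^14 = 125.00 µV.
(0.2591 − 0)/0.000125 = 2072.8000; round gives code 2073.
Reconstructed: 0.259125 V.
Error = 0.2591 − 0.259125 = -2.5e-05 V = -25.00 µV.

-25.00 µV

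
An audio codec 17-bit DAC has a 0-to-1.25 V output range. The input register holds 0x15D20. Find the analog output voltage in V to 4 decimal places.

LSB = 1.25 V / 2^17 = 9.54 µV.
Code 0x15D20 = 89376 decimal.
V_out = 0 + 89376 × 9.53674e-06 V = 0.852356 V.

0.8524 V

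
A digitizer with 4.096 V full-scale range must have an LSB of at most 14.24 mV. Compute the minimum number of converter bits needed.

9 bits

Number of steps required ≥ 4.096 V / 14.24 mV = 287.64.
Need 2^N ≥ 287.64; 2^8 = 256, 2^9 = 512.
Minimum N = 9.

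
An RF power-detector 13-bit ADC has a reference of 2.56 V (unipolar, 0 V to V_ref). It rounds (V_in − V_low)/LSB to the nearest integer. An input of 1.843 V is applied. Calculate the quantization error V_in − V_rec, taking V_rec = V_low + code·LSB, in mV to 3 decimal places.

-0.125 mV

LSB = 2.56/2^13 = 312.50 µV.
(V_in − V_low)/LSB = (1.843 − 0)/0.0003125 = 5897.6000 → code 5898 (round).
Code 5898 maps back to 0 + 5898×0.0003125 V = 1.843125 V.
Difference: -0.000125 V → -0.125 mV.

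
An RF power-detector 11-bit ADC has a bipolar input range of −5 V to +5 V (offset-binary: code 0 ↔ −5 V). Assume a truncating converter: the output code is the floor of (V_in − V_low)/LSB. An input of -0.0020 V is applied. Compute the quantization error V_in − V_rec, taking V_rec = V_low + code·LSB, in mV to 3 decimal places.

One LSB is 10 V / 2048 = 4.883 mV.
Scaled input = 1023.5904 LSBs, so code = 1023.
Reconstructed: -0.0048828125 V.
Error = -0.0020 − (−0.0048828125) = 0.00288281 V = 2.883 mV.

2.883 mV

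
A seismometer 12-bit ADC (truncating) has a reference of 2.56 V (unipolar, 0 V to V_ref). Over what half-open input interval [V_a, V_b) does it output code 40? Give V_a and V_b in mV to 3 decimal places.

[25.000 mV, 25.625 mV)

LSB = 2.56/2^12 = 0.625 mV.
V_a = V_low + 40·LSB = 0.025 V; V_b = V_low + 41·LSB = 0.025625 V.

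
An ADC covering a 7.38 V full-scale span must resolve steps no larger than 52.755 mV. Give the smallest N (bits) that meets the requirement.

8 bits

Number of steps required ≥ 7.38 V / 52.755 mV = 139.89.
Need 2^N ≥ 139.89; 2^7 = 128, 2^8 = 256.
Minimum N = 8.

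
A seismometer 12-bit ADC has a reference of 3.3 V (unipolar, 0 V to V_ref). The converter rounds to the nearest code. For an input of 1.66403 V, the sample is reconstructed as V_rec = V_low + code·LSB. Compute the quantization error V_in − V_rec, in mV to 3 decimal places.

0.334 mV

Step size: 3.3 V ÷ 2^12 = 0.806 mV.
(1.66403 − 0)/0.000805664 = 2065.4142; round gives code 2065.
Code 2065 maps back to 0 + 2065×0.000805664 V = 1.6636963 V.
Error = 1.66403 − 1.6636963 = 0.000333711 V = 0.334 mV.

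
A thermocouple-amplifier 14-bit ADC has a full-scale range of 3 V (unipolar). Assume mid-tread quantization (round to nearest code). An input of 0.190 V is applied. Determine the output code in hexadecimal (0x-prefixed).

code 0x40E (decimal 1038)

Full-scale span = 3 V; LSB = 3/2^14 = 183.11 µV.
(0.190 − 0) / 0.000183105 = 1037.653 LSBs.
So the output code is 1038.
In hexadecimal (0x-prefixed): 0x40E.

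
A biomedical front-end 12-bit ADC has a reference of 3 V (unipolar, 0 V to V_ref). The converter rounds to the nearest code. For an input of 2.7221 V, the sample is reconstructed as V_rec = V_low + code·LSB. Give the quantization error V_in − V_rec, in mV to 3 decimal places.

-0.312 mV

One LSB is 3 V / 4096 = 0.732 mV.
Scaled input = 3716.5739 LSBs, so code = 3717.
Reconstructed: 2.7224121 V.
Error = 2.7221 − 2.7224121 = -0.000312109 V = -0.312 mV.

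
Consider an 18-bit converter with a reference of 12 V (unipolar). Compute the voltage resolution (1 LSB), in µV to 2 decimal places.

45.78 µV

Full-scale span = 12 V.
LSB = 12 / 2^18 = 12 / 262144 = 4.57764e-05 V = 45.78 µV.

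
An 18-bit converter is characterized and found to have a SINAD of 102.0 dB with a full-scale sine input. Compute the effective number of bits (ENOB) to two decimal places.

ENOB = (SINAD − 1.76) / 6.02 = (102.0 − 1.76)/6.02 = 16.651.

16.65 bits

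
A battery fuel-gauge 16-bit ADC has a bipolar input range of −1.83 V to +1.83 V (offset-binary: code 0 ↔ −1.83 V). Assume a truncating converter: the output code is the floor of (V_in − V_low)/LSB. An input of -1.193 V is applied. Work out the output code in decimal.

code 11406

With 65536 levels over 3.66 V, one step is 55.85 µV.
(V_in − V_low)/LSB = (-1.193 − (−1.83)) / 5.58472e-05 = 11406.129.
Floor → code 11406.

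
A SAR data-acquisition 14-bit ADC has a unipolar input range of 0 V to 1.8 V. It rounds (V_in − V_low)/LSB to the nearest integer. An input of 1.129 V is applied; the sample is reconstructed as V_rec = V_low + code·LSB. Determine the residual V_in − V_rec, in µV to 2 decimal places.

44.92 µV

LSB = 1.8/2^14 = 109.86 µV.
(V_in − V_low)/LSB = (1.129 − 0)/0.000109863 = 10276.4089 → code 10276 (round).
Code 10276 maps back to 0 + 10276×0.000109863 V = 1.1289551 V.
Difference: 4.49219e-05 V → 44.92 µV.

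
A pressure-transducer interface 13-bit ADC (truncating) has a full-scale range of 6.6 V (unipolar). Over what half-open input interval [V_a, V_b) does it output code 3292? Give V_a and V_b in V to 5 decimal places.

LSB = 6.6/2^13 = 0.806 mV.
V_a = V_low + 3292·LSB = 2.65225 V; V_b = V_low + 3293·LSB = 2.65305 V.

[2.65225 V, 2.65305 V)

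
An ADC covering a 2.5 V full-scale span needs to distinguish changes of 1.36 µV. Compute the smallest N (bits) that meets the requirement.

Number of steps required ≥ 2.5 V / 1.36 µV = 1838235.29.
Need 2^N ≥ 1838235.29; 2^20 = 1048576, 2^21 = 2097152.
Minimum N = 21.

21 bits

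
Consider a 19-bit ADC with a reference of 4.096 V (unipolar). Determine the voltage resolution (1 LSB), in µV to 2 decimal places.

Full-scale span = 4.096 V.
LSB = 4.096 / 2^19 = 4.096 / 524288 = 7.8125e-06 V = 7.81 µV.

7.81 µV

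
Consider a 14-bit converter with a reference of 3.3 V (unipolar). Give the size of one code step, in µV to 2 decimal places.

Full-scale span = 3.3 V.
LSB = 3.3 / 2^14 = 3.3 / 16384 = 0.000201416 V = 201.42 µV.

201.42 µV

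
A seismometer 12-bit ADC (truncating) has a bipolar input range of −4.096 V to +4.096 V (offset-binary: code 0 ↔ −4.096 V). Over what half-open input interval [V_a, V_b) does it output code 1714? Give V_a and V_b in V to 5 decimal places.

[-0.66800 V, -0.66600 V)

LSB = 8.192/2^12 = 2.000 mV.
V_a = V_low + 1714·LSB = -0.668 V; V_b = V_low + 1715·LSB = -0.666 V.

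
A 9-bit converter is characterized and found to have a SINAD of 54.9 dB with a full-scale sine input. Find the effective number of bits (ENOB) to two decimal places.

ENOB = (SINAD − 1.76) / 6.02 = (54.9 − 1.76)/6.02 = 8.827.

8.83 bits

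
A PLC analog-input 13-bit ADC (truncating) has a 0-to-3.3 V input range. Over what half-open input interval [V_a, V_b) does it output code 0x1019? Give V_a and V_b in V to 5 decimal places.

[1.66007 V, 1.66047 V)

LSB = 3.3/2^13 = 402.83 µV.
Code 0x1019 = 4121 decimal.
V_a = V_low + 4121·LSB = 1.66007 V; V_b = V_low + 4122·LSB = 1.66047 V.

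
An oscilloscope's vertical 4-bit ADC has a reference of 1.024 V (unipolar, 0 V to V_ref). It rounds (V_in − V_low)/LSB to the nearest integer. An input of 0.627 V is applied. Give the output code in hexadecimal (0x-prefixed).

code 0xA (decimal 10)

LSB = 1.024 V / 16 = 64.000 mV.
Input sits at 9.797 steps above V_low.
So the output code is 10.
In hexadecimal (0x-prefixed): 0xA.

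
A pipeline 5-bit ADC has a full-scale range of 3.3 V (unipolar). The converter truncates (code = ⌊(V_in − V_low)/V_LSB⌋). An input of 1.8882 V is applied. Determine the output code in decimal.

code 18

Full-scale span = 3.3 V; LSB = 3.3/2^5 = 103.125 mV.
Input sits at 18.310 steps above V_low.
⌊·⌋(18.310) = 18.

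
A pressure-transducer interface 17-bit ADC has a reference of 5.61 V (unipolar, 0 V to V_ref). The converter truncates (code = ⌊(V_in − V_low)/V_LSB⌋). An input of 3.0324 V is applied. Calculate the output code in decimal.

With 131072 levels over 5.61 V, one step is 42.80 µV.
Input sits at 70848.972 steps above V_low.
Floor → code 70848.

code 70848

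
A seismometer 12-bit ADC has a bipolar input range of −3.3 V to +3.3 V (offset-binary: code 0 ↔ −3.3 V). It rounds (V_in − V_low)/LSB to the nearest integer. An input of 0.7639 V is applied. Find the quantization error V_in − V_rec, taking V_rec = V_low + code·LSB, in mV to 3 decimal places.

0.130 mV

LSB = 6.6/2^12 = 1.611 mV.
(0.7639 − (−3.3))/0.00161133 = 2522.0810; round gives code 2522.
Reconstructed: 0.76376953 V.
Error = 0.7639 − 0.76376953 = 0.000130469 V = 0.130 mV.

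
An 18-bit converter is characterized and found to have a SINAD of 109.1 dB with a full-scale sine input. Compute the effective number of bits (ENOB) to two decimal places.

ENOB = (SINAD − 1.76) / 6.02 = (109.1 − 1.76)/6.02 = 17.831.

17.83 bits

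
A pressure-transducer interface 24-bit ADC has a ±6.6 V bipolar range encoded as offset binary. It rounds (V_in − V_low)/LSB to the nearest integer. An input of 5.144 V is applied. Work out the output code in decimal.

With 16777216 levels over 13.2 V, one step is 0.79 µV.
(5.144 − (−6.6)) / 7.86781e-07 = 14926638.235 LSBs.
So the output code is 14926638.

code 14926638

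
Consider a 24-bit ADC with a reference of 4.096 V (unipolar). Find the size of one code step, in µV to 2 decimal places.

0.24 µV

Full-scale span = 4.096 V.
LSB = 4.096 / 2^24 = 4.096 / 16777216 = 2.44141e-07 V = 0.24 µV.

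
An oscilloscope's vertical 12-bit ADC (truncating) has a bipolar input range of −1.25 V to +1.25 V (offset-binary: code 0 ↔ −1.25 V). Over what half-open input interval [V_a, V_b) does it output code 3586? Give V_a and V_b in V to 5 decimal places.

[0.93872 V, 0.93933 V)

LSB = 2.5/2^12 = 0.610 mV.
V_a = V_low + 3586·LSB = 0.938721 V; V_b = V_low + 3587·LSB = 0.939331 V.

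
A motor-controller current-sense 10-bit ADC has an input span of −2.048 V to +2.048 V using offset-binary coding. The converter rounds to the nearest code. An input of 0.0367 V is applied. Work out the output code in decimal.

With 1024 levels over 4.096 V, one step is 4.000 mV.
(0.0367 − (−2.048)) / 0.004 = 521.175 LSBs.
Round → code 521.

code 521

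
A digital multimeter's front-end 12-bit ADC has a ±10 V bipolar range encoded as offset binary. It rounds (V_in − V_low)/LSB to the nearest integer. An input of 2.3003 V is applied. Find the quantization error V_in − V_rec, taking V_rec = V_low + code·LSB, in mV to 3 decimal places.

0.495 mV

One LSB is 20 V / 4096 = 4.883 mV.
Scaled input = 2519.1014 LSBs, so code = 2519.
V_rec = (−10) + 2519·0.00488281 = 2.2998047 V.
Difference: 0.000495312 V → 0.495 mV.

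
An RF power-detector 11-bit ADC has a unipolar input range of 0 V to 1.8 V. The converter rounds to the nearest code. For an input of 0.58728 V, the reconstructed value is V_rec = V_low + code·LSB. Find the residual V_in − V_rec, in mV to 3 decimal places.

0.171 mV

One LSB is 1.8 V / 2048 = 0.879 mV.
Scaled input = 668.1941 LSBs, so code = 668.
V_rec = 0 + 668·0.000878906 = 0.58710938 V.
Difference: 0.000170625 V → 0.171 mV.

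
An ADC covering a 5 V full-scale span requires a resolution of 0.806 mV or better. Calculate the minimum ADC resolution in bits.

13 bits

Number of steps required ≥ 5 V / 0.806 mV = 6203.47.
Need 2^N ≥ 6203.47; 2^12 = 4096, 2^13 = 8192.
Minimum N = 13.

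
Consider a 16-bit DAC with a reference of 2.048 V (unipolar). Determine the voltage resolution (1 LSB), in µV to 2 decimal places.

31.25 µV

Full-scale span = 2.048 V.
LSB = 2.048 / 2^16 = 2.048 / 65536 = 3.125e-05 V = 31.25 µV.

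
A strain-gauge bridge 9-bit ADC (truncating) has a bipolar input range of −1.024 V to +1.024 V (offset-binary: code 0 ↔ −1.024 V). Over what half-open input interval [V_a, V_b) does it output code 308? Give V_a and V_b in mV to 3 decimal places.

LSB = 2.048/2^9 = 4.000 mV.
V_a = V_low + 308·LSB = 0.208 V; V_b = V_low + 309·LSB = 0.212 V.

[208.000 mV, 212.000 mV)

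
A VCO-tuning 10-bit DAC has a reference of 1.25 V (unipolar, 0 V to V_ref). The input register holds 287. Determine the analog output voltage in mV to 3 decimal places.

350.342 mV

LSB = 1.25 V / 2^10 = 1.221 mV.
V_out = 0 + 287 × 0.0012207 V = 0.350342 V.
= 350.342 mV.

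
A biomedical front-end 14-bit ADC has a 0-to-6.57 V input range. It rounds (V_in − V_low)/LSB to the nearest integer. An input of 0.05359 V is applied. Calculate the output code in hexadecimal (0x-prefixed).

Full-scale span = 6.57 V; LSB = 6.57/2^14 = 401.00 µV.
(V_in − V_low)/LSB = (0.05359 − 0) / 0.000401001 = 133.641.
round(133.641) = 134.
In hexadecimal (0x-prefixed): 0x86.

code 0x86 (decimal 134)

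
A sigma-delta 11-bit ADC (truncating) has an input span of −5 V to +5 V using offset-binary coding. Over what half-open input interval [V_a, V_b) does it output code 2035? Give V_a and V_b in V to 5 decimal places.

[4.93652 V, 4.94141 V)

LSB = 10/2^11 = 4.883 mV.
V_a = V_low + 2035·LSB = 4.93652 V; V_b = V_low + 2036·LSB = 4.94141 V.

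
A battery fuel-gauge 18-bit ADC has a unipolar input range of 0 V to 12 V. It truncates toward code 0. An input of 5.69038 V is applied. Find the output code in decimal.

Full-scale span = 12 V; LSB = 12/2^18 = 45.78 µV.
(5.69038 − 0) / 4.57764e-05 = 124308.248 LSBs.
Floor → code 124308.

code 124308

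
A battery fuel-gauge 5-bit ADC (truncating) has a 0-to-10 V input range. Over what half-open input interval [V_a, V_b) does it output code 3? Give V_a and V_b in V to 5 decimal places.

LSB = 10/2^5 = 312.500 mV.
V_a = V_low + 3·LSB = 0.9375 V; V_b = V_low + 4·LSB = 1.25 V.

[0.93750 V, 1.25000 V)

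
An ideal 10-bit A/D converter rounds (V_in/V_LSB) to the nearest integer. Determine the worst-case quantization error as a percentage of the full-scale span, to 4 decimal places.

Rounding → worst-case error = ½ LSB = V_FS/2^11, so 100/2048 = 0.0488281 % of full scale.

0.0488 %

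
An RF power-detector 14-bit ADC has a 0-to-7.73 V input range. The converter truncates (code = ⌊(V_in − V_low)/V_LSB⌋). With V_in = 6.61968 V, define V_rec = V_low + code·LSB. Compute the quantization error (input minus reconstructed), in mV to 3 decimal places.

LSB = 7.73/2^14 = 471.80 µV.
Scaled input = 14030.6387 LSBs, so code = 14030.
Code 14030 maps back to 0 + 14030×0.000471802 V = 6.6193787 V.
Difference: 0.000301338 V → 0.301 mV.

0.301 mV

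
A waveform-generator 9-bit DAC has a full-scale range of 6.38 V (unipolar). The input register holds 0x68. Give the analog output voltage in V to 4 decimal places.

1.2959 V

LSB = 6.38 V / 2^9 = 12.461 mV.
Code 0x68 = 104 decimal.
V_out = 0 + 104 × 0.0124609 V = 1.29594 V.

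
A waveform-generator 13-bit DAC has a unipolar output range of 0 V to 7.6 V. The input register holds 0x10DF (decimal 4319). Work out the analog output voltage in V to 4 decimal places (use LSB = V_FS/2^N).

LSB = 7.6 V / 2^13 = 0.928 mV.
Code 0x10DF = 4319 decimal.
V_out = 0 + 4319 × 0.000927734 V = 4.00688 V.

4.0069 V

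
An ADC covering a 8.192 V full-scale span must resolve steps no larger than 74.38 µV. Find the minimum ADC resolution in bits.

17 bits

Number of steps required ≥ 8.192 V / 74.38 µV = 110137.13.
Need 2^N ≥ 110137.13; 2^16 = 65536, 2^17 = 131072.
Minimum N = 17.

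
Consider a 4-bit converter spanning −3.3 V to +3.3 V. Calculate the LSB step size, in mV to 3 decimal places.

412.500 mV

Full-scale span = 6.6 V.
LSB = 6.6 / 2^4 = 6.6 / 16 = 0.4125 V = 412.500 mV.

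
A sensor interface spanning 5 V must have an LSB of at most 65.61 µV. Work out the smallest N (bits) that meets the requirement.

Number of steps required ≥ 5 V / 65.61 µV = 76207.90.
Need 2^N ≥ 76207.90; 2^16 = 65536, 2^17 = 131072.
Minimum N = 17.

17 bits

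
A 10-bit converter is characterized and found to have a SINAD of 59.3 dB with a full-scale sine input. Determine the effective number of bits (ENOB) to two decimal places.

ENOB = (SINAD − 1.76) / 6.02 = (59.3 − 1.76)/6.02 = 9.558.

9.56 bits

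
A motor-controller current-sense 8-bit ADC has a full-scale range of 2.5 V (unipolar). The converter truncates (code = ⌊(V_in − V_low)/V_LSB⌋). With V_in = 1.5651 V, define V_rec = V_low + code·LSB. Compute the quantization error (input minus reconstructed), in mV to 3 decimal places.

2.600 mV

Step size: 2.5 V ÷ 2^8 = 9.766 mV.
(V_in − V_low)/LSB = (1.5651 − 0)/0.00976562 = 160.2662 → code 160 (floor).
Reconstructed: 1.5625 V.
Error = 1.5651 − 1.5625 = 0.0026 V = 2.600 mV.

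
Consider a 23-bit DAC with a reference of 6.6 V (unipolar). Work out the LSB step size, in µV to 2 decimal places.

Full-scale span = 6.6 V.
LSB = 6.6 / 2^23 = 6.6 / 8388608 = 7.86781e-07 V = 0.79 µV.

0.79 µV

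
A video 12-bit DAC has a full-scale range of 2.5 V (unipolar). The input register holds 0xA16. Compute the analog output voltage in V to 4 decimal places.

LSB = 2.5 V / 2^12 = 0.610 mV.
Code 0xA16 = 2582 decimal.
V_out = 0 + 2582 × 0.000610352 V = 1.57593 V.

1.5759 V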